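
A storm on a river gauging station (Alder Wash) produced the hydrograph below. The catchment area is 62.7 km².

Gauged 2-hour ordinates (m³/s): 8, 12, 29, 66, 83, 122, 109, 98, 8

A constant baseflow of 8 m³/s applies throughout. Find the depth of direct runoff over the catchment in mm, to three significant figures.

Direct runoff: 0.0, 4.0, 21.0, 58.0, 75.0, 114.0, 101.0, 90.0, 0.0 m³/s; ΣQ_DR = 463.0 m³/s.
V = ΣQ_DR · Δt = 463.0 × 7200 s = 3.334 × 10^6 m³.
Over A = 62.7 km², depth = V / A = 53.2 mm.

d ≈ 53.2 mm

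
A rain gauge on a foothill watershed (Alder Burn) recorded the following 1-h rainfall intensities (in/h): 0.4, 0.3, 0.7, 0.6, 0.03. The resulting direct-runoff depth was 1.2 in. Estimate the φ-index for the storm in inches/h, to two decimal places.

Only the 4 blocks with intensity above φ contribute runoff: 0.4, 0.3, 0.7, 0.6 in/h.
Σ(I−φ)·Δt = d  ⇒  (0.4+0.3+0.7+0.6 − 4φ)·1 = 1.2
φ = (2.000 − 1.2/1) / 4 = 0.20 in/h.

φ ≈ 0.20 in/h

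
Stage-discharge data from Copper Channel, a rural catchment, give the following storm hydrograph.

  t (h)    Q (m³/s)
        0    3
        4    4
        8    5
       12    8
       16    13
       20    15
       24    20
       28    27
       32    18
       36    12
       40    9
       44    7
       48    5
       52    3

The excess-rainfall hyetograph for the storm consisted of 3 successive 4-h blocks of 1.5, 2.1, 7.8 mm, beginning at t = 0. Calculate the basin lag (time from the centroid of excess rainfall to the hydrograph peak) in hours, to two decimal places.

Centroid of excess rainfall: t_c = Σ P_i·t̄_i / ΣP_i = 8.2105 h (block centres at 2, 6, 10 h).
Hydrograph peak occurs at t = 28 h, so basin lag t_L = 28 − 8.2105 = 19.79 h.

t_L ≈ 19.79 h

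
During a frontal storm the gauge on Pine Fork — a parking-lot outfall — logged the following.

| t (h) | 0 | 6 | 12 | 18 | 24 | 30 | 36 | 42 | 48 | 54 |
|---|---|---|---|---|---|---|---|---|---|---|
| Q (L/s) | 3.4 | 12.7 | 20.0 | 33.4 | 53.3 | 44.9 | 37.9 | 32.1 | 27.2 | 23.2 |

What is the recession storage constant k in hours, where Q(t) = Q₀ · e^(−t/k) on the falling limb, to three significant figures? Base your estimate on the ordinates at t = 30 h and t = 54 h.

k ≈ 36.3 h

On the falling limb, Q drops from 44.9 to 23.2 L/s between t = 30 h and t = 54 h (Δt = 24 h).
k = −Δt / ln(Q₂/Q₁) = −24 / ln(23.2/44.9) = 36.3 h.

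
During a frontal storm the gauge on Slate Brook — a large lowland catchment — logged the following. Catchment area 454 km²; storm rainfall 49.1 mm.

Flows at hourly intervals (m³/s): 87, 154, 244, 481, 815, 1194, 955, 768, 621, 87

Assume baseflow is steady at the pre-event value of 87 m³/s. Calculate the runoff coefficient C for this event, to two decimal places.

C ≈ 0.73

ΣQ_DR = 4536 m³/s; V = ΣQ_DR·Δt = 1.633 × 10^7 m³.
Runoff depth d = V / A = 35.97 mm.
C = d / P = 35.97 / 49.1 = 0.73.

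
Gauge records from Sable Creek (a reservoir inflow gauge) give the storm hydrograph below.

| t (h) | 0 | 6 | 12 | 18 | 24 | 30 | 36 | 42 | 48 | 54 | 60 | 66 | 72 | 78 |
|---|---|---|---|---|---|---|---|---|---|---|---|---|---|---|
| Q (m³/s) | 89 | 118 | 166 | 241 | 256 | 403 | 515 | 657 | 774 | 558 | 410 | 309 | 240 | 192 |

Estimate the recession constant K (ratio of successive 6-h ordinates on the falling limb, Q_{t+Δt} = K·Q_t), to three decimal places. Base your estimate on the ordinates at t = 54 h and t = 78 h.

K ≈ 0.766

Using the recession-limb readings at t = 54 h and t = 78 h: Q falls from 558 to 192 m³/s over 4 intervals.
K = (Q₂/Q₁)^(1/4) = (192/558)^(1/4) = 0.766.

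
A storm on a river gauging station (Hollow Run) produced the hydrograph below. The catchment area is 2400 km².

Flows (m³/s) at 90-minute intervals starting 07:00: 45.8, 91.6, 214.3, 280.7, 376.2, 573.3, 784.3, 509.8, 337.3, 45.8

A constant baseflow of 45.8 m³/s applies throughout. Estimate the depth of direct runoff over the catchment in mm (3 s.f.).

d ≈ 6.30 mm

Direct runoff: 0.0, 45.8, 168.5, 234.9, 330.4, 527.5, 738.5, 464.0, 291.5, 0.0 m³/s; ΣQ_DR = 2801 m³/s.
V = ΣQ_DR · Δt = 2801 × 5400 s = 1.513 × 10^7 m³.
Over A = 2400 km², depth = V / A = 6.30 mm.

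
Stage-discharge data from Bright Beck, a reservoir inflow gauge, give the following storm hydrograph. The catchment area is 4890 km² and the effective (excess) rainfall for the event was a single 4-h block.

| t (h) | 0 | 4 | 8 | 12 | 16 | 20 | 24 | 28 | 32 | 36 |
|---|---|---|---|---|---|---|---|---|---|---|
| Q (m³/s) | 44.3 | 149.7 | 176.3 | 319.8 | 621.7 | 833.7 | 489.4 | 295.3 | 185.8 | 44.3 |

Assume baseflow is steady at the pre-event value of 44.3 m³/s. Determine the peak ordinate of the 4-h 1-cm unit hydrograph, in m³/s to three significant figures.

U_p ≈ 987 m³/s

Direct runoff: 0.0, 105.4, 132.0, 275.5, 577.4, 789.4, 445.1, 251.0, 141.5, 0.0 m³/s; ΣQ_DR = 2717 m³/s, peak = 789.4 m³/s.
Runoff depth d = ΣQ_DR·Δt / A = 2717 × 14400 / (4890 km²) = 8.002 mm.
The 1-cm UH is the DRH scaled by (10 mm)/d, so U_p = 789.4 × 10/8.002 = 987 m³/s.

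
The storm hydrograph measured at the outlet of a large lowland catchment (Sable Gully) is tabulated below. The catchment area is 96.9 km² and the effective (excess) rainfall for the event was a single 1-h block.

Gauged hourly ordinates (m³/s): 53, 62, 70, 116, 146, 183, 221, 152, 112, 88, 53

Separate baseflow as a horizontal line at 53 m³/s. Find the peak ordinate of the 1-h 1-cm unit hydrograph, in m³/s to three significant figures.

Direct runoff: 0.0, 9.0, 17.0, 63.0, 93.0, 130.0, 168.0, 99.0, 59.0, 35.0, 0.0 m³/s; ΣQ_DR = 673.0 m³/s, peak = 168.0 m³/s.
Runoff depth d = ΣQ_DR·Δt / A = 673.0 × 3600 / (96.9 km²) = 25.00 mm.
The 1-cm UH is the DRH scaled by (10 mm)/d, so U_p = 168.0 × 10/25.00 = 67.2 m³/s.

U_p ≈ 67.2 m³/s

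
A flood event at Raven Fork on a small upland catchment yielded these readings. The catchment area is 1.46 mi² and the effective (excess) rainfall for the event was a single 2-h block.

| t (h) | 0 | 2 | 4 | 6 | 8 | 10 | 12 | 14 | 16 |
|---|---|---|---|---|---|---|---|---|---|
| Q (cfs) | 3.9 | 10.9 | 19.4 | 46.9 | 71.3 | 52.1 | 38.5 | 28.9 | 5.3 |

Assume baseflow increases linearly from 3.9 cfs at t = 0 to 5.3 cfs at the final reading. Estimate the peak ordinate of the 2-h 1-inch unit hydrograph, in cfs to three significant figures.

U_p ≈ 133 cfs

Direct runoff: 0.00, 6.83, 15.15, 42.48, 66.70, 47.33, 33.55, 23.77, 0.00 cfs; ΣQ_DR = 235.8 cfs, peak = 66.70 cfs.
Runoff depth d = ΣQ_DR·Δt / A = 235.8 × 7200 / (1.46 mi²) = 0.5005 in.
The 1-inch UH is the DRH scaled by (1 in)/d, so U_p = 66.70 × 1/0.5005 = 133 cfs.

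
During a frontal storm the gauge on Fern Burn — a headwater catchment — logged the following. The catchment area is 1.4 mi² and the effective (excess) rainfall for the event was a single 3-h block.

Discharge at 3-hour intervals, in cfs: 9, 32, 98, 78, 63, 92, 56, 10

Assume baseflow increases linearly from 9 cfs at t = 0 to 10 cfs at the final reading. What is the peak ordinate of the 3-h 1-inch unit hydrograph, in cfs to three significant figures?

U_p ≈ 73.8 cfs

Direct runoff: 0.00, 22.86, 88.71, 68.57, 53.43, 82.29, 46.14, 0.00 cfs; ΣQ_DR = 362.0 cfs, peak = 88.71 cfs.
Runoff depth d = ΣQ_DR·Δt / A = 362.0 × 10800 / (1.4 mi²) = 1.202 in.
The 1-inch UH is the DRH scaled by (1 in)/d, so U_p = 88.71 × 1/1.202 = 73.8 cfs.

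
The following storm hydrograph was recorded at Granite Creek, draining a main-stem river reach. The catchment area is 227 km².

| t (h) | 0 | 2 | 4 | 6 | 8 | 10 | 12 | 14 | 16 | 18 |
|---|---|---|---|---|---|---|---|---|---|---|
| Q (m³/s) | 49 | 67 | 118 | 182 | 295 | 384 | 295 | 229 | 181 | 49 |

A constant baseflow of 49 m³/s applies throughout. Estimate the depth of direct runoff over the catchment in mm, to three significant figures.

d ≈ 43.1 mm

Direct runoff: 0.0, 18.0, 69.0, 133.0, 246.0, 335.0, 246.0, 180.0, 132.0, 0.0 m³/s; ΣQ_DR = 1359 m³/s.
V = ΣQ_DR · Δt = 1359 × 7200 s = 9.785 × 10^6 m³.
Over A = 227 km², depth = V / A = 43.1 mm.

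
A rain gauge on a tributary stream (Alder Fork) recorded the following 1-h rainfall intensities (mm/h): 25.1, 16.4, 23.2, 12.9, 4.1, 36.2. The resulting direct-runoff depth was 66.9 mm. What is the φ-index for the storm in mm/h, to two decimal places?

φ ≈ 9.38 mm/h

Only the 5 blocks with intensity above φ contribute runoff: 25.1, 16.4, 23.2, 12.9, 36.2 mm/h.
Σ(I−φ)·Δt = d  ⇒  (25.1+16.4+23.2+12.9+36.2 − 5φ)·1 = 66.9
φ = (113.8 − 66.9/1) / 5 = 9.38 mm/h.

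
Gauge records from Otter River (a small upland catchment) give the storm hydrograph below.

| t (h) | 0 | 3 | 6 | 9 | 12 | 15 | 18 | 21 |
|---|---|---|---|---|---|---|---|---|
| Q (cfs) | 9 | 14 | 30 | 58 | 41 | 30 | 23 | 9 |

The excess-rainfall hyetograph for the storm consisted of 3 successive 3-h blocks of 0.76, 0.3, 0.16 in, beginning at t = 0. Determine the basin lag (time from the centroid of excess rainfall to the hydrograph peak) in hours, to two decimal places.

t_L ≈ 5.98 h

Centroid of excess rainfall: t_c = Σ P_i·t̄_i / ΣP_i = 3.0246 h (block centres at 1.5, 4.5, 7.5 h).
Hydrograph peak occurs at t = 9 h, so basin lag t_L = 9 − 3.0246 = 5.98 h.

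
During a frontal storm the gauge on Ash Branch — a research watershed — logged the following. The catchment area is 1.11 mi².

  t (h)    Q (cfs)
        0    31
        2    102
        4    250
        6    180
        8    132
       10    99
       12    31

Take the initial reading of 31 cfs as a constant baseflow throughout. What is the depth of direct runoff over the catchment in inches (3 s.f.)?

d ≈ 1.70 in

Direct runoff: 0.0, 71.0, 219.0, 149.0, 101.0, 68.0, 0.0 cfs; ΣQ_DR = 608.0 cfs.
V = ΣQ_DR · Δt = 608.0 × 7200 s = 4.378 × 10^6 ft³.
Over A = 1.11 mi², depth = V / A = 1.70 in.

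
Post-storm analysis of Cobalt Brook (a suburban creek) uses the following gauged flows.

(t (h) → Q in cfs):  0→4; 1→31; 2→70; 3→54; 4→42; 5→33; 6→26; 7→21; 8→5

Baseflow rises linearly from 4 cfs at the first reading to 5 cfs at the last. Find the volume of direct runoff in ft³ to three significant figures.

V ≈ 8.84 × 10^5 ft³

Direct-runoff ordinates (Q − Q_b): 0.00, 26.88, 65.75, 49.62, 37.50, 28.38, 21.25, 16.12, 0.00 cfs.
ΣQ_DR = 245.5 cfs.
With Δt = 1 h = 3600 s, V = ΣQ_DR · Δt = 245.5 × 3600 = 8.84 × 10^5 ft³.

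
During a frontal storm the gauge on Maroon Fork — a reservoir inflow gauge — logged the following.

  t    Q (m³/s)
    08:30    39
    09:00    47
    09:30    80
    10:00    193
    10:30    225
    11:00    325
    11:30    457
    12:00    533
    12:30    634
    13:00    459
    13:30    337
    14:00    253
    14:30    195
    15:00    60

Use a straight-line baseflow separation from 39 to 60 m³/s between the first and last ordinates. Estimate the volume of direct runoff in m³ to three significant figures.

V ≈ 5.66 × 10^6 m³

Direct-runoff ordinates (Q − Q_b): 0.00, 6.38, 37.77, 149.15, 179.54, 277.92, 408.31, 482.69, 582.08, 405.46, 281.85, 196.23, 136.62, 0.00 m³/s.
ΣQ_DR = 3144 m³/s.
With Δt = 0.5 h = 1800 s, V = ΣQ_DR · Δt = 3144 × 1800 = 5.66 × 10^6 m³.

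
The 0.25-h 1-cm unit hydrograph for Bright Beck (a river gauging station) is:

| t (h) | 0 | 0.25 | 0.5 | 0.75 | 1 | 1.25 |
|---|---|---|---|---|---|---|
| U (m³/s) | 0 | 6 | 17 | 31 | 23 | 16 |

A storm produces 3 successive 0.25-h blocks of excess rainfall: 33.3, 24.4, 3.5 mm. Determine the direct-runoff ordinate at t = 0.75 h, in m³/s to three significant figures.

Q ≈ 147 m³/s

By discrete convolution, Q_j = Σ (P_i / 10 mm) · U_{j−i}.
At t = 0.75 h (j=3): Q = (33.3/10)·31 + (24.4/10)·17 + (3.5/10)·6 = 147 m³/s.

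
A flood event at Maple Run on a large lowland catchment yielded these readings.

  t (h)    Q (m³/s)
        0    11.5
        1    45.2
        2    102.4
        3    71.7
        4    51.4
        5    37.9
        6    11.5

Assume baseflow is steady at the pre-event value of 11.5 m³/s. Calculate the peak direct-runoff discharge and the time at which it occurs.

Subtracting baseflow gives direct-runoff ordinates: 0.0, 33.7, 90.9, 60.2, 39.9, 26.4, 0.0 m³/s.
The maximum is 90.9 m³/s, occurring at the reading for t = 2 h.

Q_p = 90.9 m³/s at t = 2 h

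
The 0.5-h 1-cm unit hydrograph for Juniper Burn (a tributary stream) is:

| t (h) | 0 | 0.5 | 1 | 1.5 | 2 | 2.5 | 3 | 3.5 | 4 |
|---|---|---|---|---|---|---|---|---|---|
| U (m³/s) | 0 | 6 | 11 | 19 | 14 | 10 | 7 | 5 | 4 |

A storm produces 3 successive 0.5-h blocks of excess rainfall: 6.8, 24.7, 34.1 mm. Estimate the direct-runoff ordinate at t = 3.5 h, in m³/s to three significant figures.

By discrete convolution, Q_j = Σ (P_i / 10 mm) · U_{j−i}.
At t = 3.5 h (j=7): Q = (6.8/10)·5 + (24.7/10)·7 + (34.1/10)·10 = 54.8 m³/s.

Q ≈ 54.8 m³/s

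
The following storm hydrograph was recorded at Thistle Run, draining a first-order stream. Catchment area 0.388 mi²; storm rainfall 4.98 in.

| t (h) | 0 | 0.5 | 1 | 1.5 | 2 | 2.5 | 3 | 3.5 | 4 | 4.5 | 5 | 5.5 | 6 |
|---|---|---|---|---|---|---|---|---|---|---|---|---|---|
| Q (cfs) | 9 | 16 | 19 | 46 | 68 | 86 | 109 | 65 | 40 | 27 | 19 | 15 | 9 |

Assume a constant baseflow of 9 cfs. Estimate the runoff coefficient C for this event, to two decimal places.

ΣQ_DR = 411.0 cfs; V = ΣQ_DR·Δt = 7.398 × 10^5 ft³.
Runoff depth d = V / A = 0.8207 in.
C = d / P = 0.8207 / 4.98 = 0.16.

C ≈ 0.16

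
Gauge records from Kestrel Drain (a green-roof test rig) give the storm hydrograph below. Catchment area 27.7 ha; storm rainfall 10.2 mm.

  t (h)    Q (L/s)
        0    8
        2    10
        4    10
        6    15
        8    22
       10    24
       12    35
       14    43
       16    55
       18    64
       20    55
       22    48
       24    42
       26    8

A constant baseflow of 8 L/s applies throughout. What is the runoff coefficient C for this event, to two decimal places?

ΣQ_DR = 327.0 L/s; V = ΣQ_DR·Δt = 2.354 × 10^6 L.
Runoff depth d = V / A = 8.500 mm.
C = d / P = 8.500 / 10.2 = 0.83.

C ≈ 0.83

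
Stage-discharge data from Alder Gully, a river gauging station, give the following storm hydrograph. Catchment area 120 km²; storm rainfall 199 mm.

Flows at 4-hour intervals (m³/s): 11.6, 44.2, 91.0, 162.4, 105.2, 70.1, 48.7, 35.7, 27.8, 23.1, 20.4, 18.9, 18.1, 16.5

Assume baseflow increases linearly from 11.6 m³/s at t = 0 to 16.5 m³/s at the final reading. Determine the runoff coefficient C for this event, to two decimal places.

C ≈ 0.30

ΣQ_DR = 497.0 m³/s; V = ΣQ_DR·Δt = 7.157 × 10^6 m³.
Runoff depth d = V / A = 59.64 mm.
C = d / P = 59.64 / 199 = 0.30.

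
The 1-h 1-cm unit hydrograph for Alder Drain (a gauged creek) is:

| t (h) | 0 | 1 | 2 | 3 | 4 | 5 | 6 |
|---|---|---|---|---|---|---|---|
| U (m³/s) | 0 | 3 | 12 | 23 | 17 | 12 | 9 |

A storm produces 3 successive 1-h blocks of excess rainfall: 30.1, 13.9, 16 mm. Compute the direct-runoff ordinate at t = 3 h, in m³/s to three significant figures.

Q ≈ 90.7 m³/s

By discrete convolution, Q_j = Σ (P_i / 10 mm) · U_{j−i}.
At t = 3 h (j=3): Q = (30.1/10)·23 + (13.9/10)·12 + (16/10)·3 = 90.7 m³/s.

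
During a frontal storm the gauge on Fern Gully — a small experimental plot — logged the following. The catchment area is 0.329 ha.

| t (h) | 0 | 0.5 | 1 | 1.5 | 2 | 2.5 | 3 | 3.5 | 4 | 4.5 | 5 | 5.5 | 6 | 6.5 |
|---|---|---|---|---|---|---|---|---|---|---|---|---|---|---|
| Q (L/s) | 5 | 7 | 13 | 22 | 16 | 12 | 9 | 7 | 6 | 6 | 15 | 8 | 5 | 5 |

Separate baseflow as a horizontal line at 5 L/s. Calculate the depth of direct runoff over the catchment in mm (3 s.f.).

Direct runoff: 0.0, 2.0, 8.0, 17.0, 11.0, 7.0, 4.0, 2.0, 1.0, 1.0, 10.0, 3.0, 0.0, 0.0 L/s; ΣQ_DR = 66.00 L/s.
V = ΣQ_DR · Δt = 66.00 × 1800 s = 1.188 × 10^5 L.
Over A = 0.329 ha, depth = V / A = 36.1 mm.

d ≈ 36.1 mm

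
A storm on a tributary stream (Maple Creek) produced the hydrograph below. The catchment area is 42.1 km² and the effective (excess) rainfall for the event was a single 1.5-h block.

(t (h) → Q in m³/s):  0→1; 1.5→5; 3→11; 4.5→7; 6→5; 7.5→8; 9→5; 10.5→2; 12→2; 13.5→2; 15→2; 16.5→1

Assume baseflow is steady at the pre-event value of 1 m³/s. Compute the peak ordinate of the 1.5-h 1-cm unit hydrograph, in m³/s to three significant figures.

U_p ≈ 20.0 m³/s

Direct runoff: 0.0, 4.0, 10.0, 6.0, 4.0, 7.0, 4.0, 1.0, 1.0, 1.0, 1.0, 0.0 m³/s; ΣQ_DR = 39.00 m³/s, peak = 10.0 m³/s.
Runoff depth d = ΣQ_DR·Δt / A = 39.00 × 5400 / (42.1 km²) = 5.002 mm.
The 1-cm UH is the DRH scaled by (10 mm)/d, so U_p = 10.0 × 10/5.002 = 20.0 m³/s.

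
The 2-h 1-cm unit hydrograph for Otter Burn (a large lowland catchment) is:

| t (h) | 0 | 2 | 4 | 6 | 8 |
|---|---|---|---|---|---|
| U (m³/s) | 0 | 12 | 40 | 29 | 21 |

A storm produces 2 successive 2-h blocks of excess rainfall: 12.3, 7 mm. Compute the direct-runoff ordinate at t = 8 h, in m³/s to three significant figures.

By discrete convolution, Q_j = Σ (P_i / 10 mm) · U_{j−i}.
At t = 8 h (j=4): Q = (12.3/10)·21 + (7/10)·29 = 46.1 m³/s.

Q ≈ 46.1 m³/s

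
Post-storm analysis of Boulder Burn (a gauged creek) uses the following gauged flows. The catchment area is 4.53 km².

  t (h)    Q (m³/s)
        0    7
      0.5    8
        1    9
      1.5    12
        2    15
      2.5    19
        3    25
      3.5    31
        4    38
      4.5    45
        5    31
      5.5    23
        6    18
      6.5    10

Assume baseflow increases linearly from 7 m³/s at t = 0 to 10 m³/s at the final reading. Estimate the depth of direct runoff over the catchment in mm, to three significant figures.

d ≈ 68.3 mm

Direct runoff: 0.00, 0.77, 1.54, 4.31, 7.08, 10.85, 16.62, 22.38, 29.15, 35.92, 21.69, 13.46, 8.23, 0.00 m³/s; ΣQ_DR = 172.0 m³/s.
V = ΣQ_DR · Δt = 172.0 × 1800 s = 3.096 × 10^5 m³.
Over A = 4.53 km², depth = V / A = 68.3 mm.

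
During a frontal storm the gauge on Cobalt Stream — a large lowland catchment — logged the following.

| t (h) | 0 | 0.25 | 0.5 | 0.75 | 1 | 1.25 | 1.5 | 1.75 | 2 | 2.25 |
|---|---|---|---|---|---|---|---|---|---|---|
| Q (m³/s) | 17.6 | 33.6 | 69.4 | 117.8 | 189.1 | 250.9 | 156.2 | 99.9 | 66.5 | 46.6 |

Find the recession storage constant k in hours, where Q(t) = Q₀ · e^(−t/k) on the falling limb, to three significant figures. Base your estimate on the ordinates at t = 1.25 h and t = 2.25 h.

k ≈ 0.594 h

On the falling limb, Q drops from 250.9 to 46.6 m³/s between t = 1.25 h and t = 2.25 h (Δt = 1 h).
k = −Δt / ln(Q₂/Q₁) = −1 / ln(46.6/250.9) = 0.594 h.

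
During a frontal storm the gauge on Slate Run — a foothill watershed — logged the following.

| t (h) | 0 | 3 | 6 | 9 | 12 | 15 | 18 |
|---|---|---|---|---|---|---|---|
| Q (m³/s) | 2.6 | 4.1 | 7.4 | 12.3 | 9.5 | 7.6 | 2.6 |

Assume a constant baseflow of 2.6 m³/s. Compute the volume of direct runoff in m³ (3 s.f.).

Direct-runoff ordinates (Q − Q_b): 0.0, 1.5, 4.8, 9.7, 6.9, 5.0, 0.0 m³/s.
ΣQ_DR = 27.90 m³/s.
With Δt = 3 h = 10800 s, V = ΣQ_DR · Δt = 27.90 × 10800 = 3.01 × 10^5 m³.

V ≈ 3.01 × 10^5 m³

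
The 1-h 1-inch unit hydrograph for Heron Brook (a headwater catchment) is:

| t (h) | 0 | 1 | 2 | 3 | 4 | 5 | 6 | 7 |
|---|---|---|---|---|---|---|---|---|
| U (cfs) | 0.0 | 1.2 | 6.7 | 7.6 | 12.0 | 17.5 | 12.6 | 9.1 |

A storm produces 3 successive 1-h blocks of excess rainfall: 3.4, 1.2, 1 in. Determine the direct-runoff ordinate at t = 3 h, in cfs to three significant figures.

Q ≈ 35.1 cfs

By discrete convolution, Q_j = Σ (P_i / 1 in) · U_{j−i}.
At t = 3 h (j=3): Q = (3.4/1)·7.6 + (1.2/1)·6.7 + (1/1)·1.2 = 35.1 cfs.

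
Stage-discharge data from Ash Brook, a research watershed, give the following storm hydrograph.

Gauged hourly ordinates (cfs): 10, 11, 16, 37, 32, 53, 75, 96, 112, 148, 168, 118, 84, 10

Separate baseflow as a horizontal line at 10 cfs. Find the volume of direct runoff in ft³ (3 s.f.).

V ≈ 2.99 × 10^6 ft³

Direct-runoff ordinates (Q − Q_b): 0.0, 1.0, 6.0, 27.0, 22.0, 43.0, 65.0, 86.0, 102.0, 138.0, 158.0, 108.0, 74.0, 0.0 cfs.
ΣQ_DR = 830.0 cfs.
With Δt = 1 h = 3600 s, V = ΣQ_DR · Δt = 830.0 × 3600 = 2.99 × 10^6 ft³.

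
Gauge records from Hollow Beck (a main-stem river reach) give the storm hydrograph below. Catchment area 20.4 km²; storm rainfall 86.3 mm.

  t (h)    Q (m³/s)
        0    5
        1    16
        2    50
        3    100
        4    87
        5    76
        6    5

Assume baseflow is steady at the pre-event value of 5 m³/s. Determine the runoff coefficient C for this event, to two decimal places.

C ≈ 0.62

ΣQ_DR = 304.0 m³/s; V = ΣQ_DR·Δt = 1.094 × 10^6 m³.
Runoff depth d = V / A = 53.65 mm.
C = d / P = 53.65 / 86.3 = 0.62.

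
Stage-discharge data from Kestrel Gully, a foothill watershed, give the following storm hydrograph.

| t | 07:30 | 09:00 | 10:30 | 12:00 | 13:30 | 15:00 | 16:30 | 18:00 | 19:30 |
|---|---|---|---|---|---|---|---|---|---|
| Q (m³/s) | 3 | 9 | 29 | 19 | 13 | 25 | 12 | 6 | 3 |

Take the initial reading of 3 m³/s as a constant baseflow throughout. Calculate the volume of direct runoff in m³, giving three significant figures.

Direct-runoff ordinates (Q − Q_b): 0.0, 6.0, 26.0, 16.0, 10.0, 22.0, 9.0, 3.0, 0.0 m³/s.
ΣQ_DR = 92.00 m³/s.
With Δt = 1.5 h = 5400 s, V = ΣQ_DR · Δt = 92.00 × 5400 = 4.97 × 10^5 m³.

V ≈ 4.97 × 10^5 m³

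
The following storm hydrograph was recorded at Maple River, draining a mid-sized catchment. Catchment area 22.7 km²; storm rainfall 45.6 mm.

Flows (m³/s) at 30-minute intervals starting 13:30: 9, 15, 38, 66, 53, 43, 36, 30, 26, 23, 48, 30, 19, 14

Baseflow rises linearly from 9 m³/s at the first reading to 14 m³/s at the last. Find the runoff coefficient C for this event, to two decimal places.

ΣQ_DR = 289.0 m³/s; V = ΣQ_DR·Δt = 5.202 × 10^5 m³.
Runoff depth d = V / A = 22.92 mm.
C = d / P = 22.92 / 45.6 = 0.50.

C ≈ 0.50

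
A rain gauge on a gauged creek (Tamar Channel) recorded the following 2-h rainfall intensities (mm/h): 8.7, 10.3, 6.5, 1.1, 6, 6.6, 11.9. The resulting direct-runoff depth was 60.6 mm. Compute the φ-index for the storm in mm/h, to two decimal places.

Only the 6 blocks with intensity above φ contribute runoff: 8.7, 10.3, 6.5, 6, 6.6, 11.9 mm/h.
Σ(I−φ)·Δt = d  ⇒  (8.7+10.3+6.5+6+6.6+11.9 − 6φ)·2 = 60.6
φ = (50.00 − 60.6/2) / 6 = 3.28 mm/h.

φ ≈ 3.28 mm/h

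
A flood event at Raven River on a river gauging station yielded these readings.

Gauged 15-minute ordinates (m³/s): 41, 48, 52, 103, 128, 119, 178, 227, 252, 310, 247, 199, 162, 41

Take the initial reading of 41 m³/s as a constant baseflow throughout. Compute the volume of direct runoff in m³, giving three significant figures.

V ≈ 1.38 × 10^6 m³

Direct-runoff ordinates (Q − Q_b): 0.0, 7.0, 11.0, 62.0, 87.0, 78.0, 137.0, 186.0, 211.0, 269.0, 206.0, 158.0, 121.0, 0.0 m³/s.
ΣQ_DR = 1533 m³/s.
With Δt = 0.25 h = 900 s, V = ΣQ_DR · Δt = 1533 × 900 = 1.38 × 10^6 m³.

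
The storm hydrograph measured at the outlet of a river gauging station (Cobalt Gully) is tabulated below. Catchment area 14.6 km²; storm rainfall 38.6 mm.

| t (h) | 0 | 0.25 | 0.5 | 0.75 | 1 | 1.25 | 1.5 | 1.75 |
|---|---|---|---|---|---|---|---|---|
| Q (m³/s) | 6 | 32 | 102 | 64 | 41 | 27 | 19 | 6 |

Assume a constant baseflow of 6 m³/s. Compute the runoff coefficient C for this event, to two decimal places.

ΣQ_DR = 249.0 m³/s; V = ΣQ_DR·Δt = 2.241 × 10^5 m³.
Runoff depth d = V / A = 15.35 mm.
C = d / P = 15.35 / 38.6 = 0.40.

C ≈ 0.40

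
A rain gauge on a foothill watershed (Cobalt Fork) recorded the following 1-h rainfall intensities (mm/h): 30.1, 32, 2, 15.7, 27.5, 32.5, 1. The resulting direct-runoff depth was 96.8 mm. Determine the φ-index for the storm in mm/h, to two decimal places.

φ ≈ 8.20 mm/h

Only the 5 blocks with intensity above φ contribute runoff: 30.1, 32, 15.7, 27.5, 32.5 mm/h.
Σ(I−φ)·Δt = d  ⇒  (30.1+32+15.7+27.5+32.5 − 5φ)·1 = 96.8
φ = (137.8 − 96.8/1) / 5 = 8.20 mm/h.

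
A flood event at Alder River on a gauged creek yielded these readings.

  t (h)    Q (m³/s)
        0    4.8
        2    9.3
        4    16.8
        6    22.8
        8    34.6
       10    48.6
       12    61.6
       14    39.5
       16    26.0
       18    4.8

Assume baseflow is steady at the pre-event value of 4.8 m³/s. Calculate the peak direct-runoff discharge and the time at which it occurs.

Subtracting baseflow gives direct-runoff ordinates: 0.0, 4.5, 12.0, 18.0, 29.8, 43.8, 56.8, 34.7, 21.2, 0.0 m³/s.
The maximum is 56.8 m³/s, occurring at the reading for t = 12 h.

Q_p = 56.8 m³/s at t = 12 h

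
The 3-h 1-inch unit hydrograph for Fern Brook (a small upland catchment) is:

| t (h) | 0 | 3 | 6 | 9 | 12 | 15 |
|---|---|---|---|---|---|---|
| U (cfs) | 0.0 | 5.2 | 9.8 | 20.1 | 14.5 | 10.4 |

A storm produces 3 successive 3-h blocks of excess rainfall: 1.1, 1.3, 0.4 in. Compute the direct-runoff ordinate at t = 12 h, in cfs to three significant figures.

Q ≈ 46.0 cfs

By discrete convolution, Q_j = Σ (P_i / 1 in) · U_{j−i}.
At t = 12 h (j=4): Q = (1.1/1)·14.5 + (1.3/1)·20.1 + (0.4/1)·9.8 = 46.0 cfs.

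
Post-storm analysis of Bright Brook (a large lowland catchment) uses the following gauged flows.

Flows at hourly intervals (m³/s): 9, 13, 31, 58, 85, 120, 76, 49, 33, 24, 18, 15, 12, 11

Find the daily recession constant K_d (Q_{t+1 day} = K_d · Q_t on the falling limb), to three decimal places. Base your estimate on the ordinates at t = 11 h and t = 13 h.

Between t = 11 h and t = 13 h the flow falls from 15 to 11 m³/s over 2×1 h = 2 h.
Per-interval ratio K = (11/15)^(1/2) = 0.8563; K_d = K^(24/1) = 0.024.

K_d ≈ 0.024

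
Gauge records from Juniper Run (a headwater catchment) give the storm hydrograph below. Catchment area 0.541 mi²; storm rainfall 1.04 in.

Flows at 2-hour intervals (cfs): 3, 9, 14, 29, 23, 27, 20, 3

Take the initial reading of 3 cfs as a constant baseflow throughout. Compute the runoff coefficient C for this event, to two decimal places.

C ≈ 0.57

ΣQ_DR = 104.0 cfs; V = ΣQ_DR·Δt = 7.488 × 10^5 ft³.
Runoff depth d = V / A = 0.5958 in.
C = d / P = 0.5958 / 1.04 = 0.57.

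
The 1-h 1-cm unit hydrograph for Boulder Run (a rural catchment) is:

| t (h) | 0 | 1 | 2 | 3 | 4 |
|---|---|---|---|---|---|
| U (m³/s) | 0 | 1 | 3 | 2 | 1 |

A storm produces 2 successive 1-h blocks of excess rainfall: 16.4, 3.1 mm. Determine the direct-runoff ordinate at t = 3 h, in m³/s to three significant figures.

Q ≈ 4.21 m³/s

By discrete convolution, Q_j = Σ (P_i / 10 mm) · U_{j−i}.
At t = 3 h (j=3): Q = (16.4/10)·2 + (3.1/10)·3 = 4.21 m³/s.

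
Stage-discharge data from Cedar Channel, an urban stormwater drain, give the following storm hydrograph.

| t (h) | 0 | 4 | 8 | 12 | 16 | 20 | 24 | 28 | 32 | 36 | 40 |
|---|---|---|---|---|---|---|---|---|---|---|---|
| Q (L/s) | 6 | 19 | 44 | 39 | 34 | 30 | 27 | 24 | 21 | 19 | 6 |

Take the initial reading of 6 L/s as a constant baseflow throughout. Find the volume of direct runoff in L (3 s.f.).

Direct-runoff ordinates (Q − Q_b): 0.0, 13.0, 38.0, 33.0, 28.0, 24.0, 21.0, 18.0, 15.0, 13.0, 0.0 L/s.
ΣQ_DR = 203.0 L/s.
With Δt = 4 h = 14400 s, V = ΣQ_DR · Δt = 203.0 × 14400 = 2.92 × 10^6 L.

V ≈ 2.92 × 10^6 L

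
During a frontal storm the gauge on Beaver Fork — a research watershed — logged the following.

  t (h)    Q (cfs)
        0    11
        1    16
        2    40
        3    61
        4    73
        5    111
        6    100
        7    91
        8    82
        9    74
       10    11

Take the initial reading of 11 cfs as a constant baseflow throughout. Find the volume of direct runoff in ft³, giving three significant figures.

V ≈ 1.98 × 10^6 ft³

Direct-runoff ordinates (Q − Q_b): 0.0, 5.0, 29.0, 50.0, 62.0, 100.0, 89.0, 80.0, 71.0, 63.0, 0.0 cfs.
ΣQ_DR = 549.0 cfs.
With Δt = 1 h = 3600 s, V = ΣQ_DR · Δt = 549.0 × 3600 = 1.98 × 10^6 ft³.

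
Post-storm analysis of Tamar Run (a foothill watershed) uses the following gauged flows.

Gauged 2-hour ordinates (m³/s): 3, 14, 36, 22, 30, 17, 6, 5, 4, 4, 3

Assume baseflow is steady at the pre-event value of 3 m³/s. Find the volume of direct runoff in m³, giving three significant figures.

Direct-runoff ordinates (Q − Q_b): 0.0, 11.0, 33.0, 19.0, 27.0, 14.0, 3.0, 2.0, 1.0, 1.0, 0.0 m³/s.
ΣQ_DR = 111.0 m³/s.
With Δt = 2 h = 7200 s, V = ΣQ_DR · Δt = 111.0 × 7200 = 7.99 × 10^5 m³.

V ≈ 7.99 × 10^5 m³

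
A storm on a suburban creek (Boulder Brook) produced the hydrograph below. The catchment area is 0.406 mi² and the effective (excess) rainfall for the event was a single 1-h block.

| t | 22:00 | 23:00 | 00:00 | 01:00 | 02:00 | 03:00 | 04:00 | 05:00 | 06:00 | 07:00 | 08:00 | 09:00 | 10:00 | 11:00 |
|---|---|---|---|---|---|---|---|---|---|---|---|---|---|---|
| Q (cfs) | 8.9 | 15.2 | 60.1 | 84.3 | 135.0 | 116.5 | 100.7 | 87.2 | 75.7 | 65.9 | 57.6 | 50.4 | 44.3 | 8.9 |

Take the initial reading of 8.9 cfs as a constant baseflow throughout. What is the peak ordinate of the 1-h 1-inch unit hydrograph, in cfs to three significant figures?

Direct runoff: 0.0, 6.3, 51.2, 75.4, 126.1, 107.6, 91.8, 78.3, 66.8, 57.0, 48.7, 41.5, 35.4, 0.0 cfs; ΣQ_DR = 786.1 cfs, peak = 126.1 cfs.
Runoff depth d = ΣQ_DR·Δt / A = 786.1 × 3600 / (0.406 mi²) = 3.000 in.
The 1-inch UH is the DRH scaled by (1 in)/d, so U_p = 126.1 × 1/3.000 = 42.0 cfs.

U_p ≈ 42.0 cfs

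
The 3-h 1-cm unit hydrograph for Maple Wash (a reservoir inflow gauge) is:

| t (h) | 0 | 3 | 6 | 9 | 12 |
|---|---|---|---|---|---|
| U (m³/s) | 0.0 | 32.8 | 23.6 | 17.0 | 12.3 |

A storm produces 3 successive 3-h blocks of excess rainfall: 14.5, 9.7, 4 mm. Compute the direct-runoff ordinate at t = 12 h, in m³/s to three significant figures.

Q ≈ 43.8 m³/s

By discrete convolution, Q_j = Σ (P_i / 10 mm) · U_{j−i}.
At t = 12 h (j=4): Q = (14.5/10)·12.3 + (9.7/10)·17.0 + (4/10)·23.6 = 43.8 m³/s.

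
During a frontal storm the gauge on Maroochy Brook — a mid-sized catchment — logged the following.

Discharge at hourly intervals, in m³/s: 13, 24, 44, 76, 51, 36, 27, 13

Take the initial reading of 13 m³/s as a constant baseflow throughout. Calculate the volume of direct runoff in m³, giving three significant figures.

Direct-runoff ordinates (Q − Q_b): 0.0, 11.0, 31.0, 63.0, 38.0, 23.0, 14.0, 0.0 m³/s.
ΣQ_DR = 180.0 m³/s.
With Δt = 1 h = 3600 s, V = ΣQ_DR · Δt = 180.0 × 3600 = 6.48 × 10^5 m³.

V ≈ 6.48 × 10^5 m³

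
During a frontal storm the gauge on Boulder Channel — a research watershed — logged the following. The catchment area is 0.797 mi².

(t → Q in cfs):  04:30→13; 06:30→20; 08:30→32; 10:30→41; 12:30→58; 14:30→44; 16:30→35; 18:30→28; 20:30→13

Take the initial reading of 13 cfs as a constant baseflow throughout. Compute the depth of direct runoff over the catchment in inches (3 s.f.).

d ≈ 0.649 in

Direct runoff: 0.0, 7.0, 19.0, 28.0, 45.0, 31.0, 22.0, 15.0, 0.0 cfs; ΣQ_DR = 167.0 cfs.
V = ΣQ_DR · Δt = 167.0 × 7200 s = 1.202 × 10^6 ft³.
Over A = 0.797 mi², depth = V / A = 0.649 in.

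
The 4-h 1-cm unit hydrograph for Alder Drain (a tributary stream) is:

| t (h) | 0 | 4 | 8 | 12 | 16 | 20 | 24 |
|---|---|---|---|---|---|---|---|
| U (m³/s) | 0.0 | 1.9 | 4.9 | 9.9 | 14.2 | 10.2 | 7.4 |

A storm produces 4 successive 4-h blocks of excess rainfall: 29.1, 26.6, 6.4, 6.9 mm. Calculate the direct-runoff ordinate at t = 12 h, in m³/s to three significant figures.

Q ≈ 43.1 m³/s

By discrete convolution, Q_j = Σ (P_i / 10 mm) · U_{j−i}.
At t = 12 h (j=3): Q = (29.1/10)·9.9 + (26.6/10)·4.9 + (6.4/10)·1.9 + (6.9/10)·0.0 = 43.1 m³/s.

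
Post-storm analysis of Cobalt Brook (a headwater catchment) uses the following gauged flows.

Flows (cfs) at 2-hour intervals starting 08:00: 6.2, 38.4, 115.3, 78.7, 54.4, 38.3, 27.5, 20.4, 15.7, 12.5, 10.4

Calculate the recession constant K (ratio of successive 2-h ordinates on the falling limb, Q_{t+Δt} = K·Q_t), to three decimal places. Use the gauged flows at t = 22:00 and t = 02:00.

Using the recession-limb readings at t = 22:00 and t = 02:00: Q falls from 20.4 to 12.5 cfs over 2 intervals.
K = (Q₂/Q₁)^(1/2) = (12.5/20.4)^(1/2) = 0.783.

K ≈ 0.783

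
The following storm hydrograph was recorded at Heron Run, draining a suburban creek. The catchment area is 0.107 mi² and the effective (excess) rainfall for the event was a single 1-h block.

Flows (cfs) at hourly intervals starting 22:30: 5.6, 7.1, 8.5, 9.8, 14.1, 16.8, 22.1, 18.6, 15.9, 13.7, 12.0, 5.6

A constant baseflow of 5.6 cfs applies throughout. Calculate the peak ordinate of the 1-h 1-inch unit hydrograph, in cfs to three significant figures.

Direct runoff: 0.0, 1.5, 2.9, 4.2, 8.5, 11.2, 16.5, 13.0, 10.3, 8.1, 6.4, 0.0 cfs; ΣQ_DR = 82.60 cfs, peak = 16.5 cfs.
Runoff depth d = ΣQ_DR·Δt / A = 82.60 × 3600 / (0.107 mi²) = 1.196 in.
The 1-inch UH is the DRH scaled by (1 in)/d, so U_p = 16.5 × 1/1.196 = 13.8 cfs.

U_p ≈ 13.8 cfs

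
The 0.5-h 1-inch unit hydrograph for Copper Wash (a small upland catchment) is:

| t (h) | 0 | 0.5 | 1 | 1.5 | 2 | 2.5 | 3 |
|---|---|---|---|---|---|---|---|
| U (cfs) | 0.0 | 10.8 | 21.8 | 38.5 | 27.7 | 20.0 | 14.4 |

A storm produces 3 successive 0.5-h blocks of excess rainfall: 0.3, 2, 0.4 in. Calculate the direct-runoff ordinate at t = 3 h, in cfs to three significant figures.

Q ≈ 55.4 cfs

By discrete convolution, Q_j = Σ (P_i / 1 in) · U_{j−i}.
At t = 3 h (j=6): Q = (0.3/1)·14.4 + (2/1)·20.0 + (0.4/1)·27.7 = 55.4 cfs.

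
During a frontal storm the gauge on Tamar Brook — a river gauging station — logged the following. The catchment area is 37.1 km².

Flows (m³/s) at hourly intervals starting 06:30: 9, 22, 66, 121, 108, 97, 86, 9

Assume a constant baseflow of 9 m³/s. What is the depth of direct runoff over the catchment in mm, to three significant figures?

d ≈ 43.3 mm

Direct runoff: 0.0, 13.0, 57.0, 112.0, 99.0, 88.0, 77.0, 0.0 m³/s; ΣQ_DR = 446.0 m³/s.
V = ΣQ_DR · Δt = 446.0 × 3600 s = 1.606 × 10^6 m³.
Over A = 37.1 km², depth = V / A = 43.3 mm.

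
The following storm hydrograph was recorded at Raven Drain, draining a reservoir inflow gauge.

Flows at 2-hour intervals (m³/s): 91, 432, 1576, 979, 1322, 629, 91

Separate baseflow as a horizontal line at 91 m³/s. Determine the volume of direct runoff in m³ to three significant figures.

Direct-runoff ordinates (Q − Q_b): 0.0, 341.0, 1485.0, 888.0, 1231.0, 538.0, 0.0 m³/s.
ΣQ_DR = 4483 m³/s.
With Δt = 2 h = 7200 s, V = ΣQ_DR · Δt = 4483 × 7200 = 3.23 × 10^7 m³.

V ≈ 3.23 × 10^7 m³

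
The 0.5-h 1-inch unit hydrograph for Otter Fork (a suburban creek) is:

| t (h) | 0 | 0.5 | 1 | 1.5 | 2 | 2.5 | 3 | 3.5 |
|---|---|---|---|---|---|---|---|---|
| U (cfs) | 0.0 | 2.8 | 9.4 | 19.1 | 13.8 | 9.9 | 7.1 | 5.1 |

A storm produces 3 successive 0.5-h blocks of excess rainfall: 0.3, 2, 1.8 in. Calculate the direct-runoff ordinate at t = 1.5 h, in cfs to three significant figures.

Q ≈ 29.6 cfs

By discrete convolution, Q_j = Σ (P_i / 1 in) · U_{j−i}.
At t = 1.5 h (j=3): Q = (0.3/1)·19.1 + (2/1)·9.4 + (1.8/1)·2.8 = 29.6 cfs.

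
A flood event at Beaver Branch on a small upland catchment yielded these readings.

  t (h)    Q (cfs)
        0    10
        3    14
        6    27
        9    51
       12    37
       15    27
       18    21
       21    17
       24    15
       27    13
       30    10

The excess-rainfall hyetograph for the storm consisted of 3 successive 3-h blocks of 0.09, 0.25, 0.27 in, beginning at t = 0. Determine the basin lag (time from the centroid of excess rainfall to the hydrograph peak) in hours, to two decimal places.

t_L ≈ 3.61 h

Centroid of excess rainfall: t_c = Σ P_i·t̄_i / ΣP_i = 5.3852 h (block centres at 1.5, 4.5, 7.5 h).
Hydrograph peak occurs at t = 9 h, so basin lag t_L = 9 − 5.3852 = 3.61 h.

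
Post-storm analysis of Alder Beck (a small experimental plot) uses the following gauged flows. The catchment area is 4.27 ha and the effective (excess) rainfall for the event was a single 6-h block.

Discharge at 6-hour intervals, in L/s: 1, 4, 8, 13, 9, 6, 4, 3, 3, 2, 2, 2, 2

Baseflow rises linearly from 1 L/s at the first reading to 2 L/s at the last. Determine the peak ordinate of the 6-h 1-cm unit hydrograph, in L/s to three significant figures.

U_p ≈ 5.88 L/s

Direct runoff: 0.00, 2.92, 6.83, 11.75, 7.67, 4.58, 2.50, 1.42, 1.33, 0.25, 0.17, 0.08, 0.00 L/s; ΣQ_DR = 39.50 L/s, peak = 11.75 L/s.
Runoff depth d = ΣQ_DR·Δt / A = 39.50 × 21600 / (4.27 ha) = 19.98 mm.
The 1-cm UH is the DRH scaled by (10 mm)/d, so U_p = 11.75 × 10/19.98 = 5.88 L/s.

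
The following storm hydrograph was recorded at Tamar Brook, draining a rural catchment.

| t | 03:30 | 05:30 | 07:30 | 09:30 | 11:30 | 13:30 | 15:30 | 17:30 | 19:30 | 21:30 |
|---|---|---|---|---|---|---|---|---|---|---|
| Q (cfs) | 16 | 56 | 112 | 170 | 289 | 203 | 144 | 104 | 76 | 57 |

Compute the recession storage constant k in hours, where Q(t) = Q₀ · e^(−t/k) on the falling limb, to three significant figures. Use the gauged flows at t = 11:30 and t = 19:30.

k ≈ 5.99 h

On the falling limb, Q drops from 289 to 76 cfs between t = 11:30 and t = 19:30 (Δt = 8 h).
k = −Δt / ln(Q₂/Q₁) = −8 / ln(76/289) = 5.99 h.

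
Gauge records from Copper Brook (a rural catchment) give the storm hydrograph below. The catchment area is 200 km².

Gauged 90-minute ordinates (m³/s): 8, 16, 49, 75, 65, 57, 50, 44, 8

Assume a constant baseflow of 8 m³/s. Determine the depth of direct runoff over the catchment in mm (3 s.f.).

Direct runoff: 0.0, 8.0, 41.0, 67.0, 57.0, 49.0, 42.0, 36.0, 0.0 m³/s; ΣQ_DR = 300.0 m³/s.
V = ΣQ_DR · Δt = 300.0 × 5400 s = 1.620 × 10^6 m³.
Over A = 200 km², depth = V / A = 8.10 mm.

d ≈ 8.10 mm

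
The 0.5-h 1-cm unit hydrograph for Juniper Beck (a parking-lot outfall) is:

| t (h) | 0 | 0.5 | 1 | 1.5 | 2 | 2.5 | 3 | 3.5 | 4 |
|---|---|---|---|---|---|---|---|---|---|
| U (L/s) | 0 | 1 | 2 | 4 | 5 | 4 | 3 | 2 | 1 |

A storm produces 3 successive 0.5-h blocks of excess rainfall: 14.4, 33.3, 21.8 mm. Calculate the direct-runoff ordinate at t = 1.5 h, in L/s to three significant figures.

By discrete convolution, Q_j = Σ (P_i / 10 mm) · U_{j−i}.
At t = 1.5 h (j=3): Q = (14.4/10)·4 + (33.3/10)·2 + (21.8/10)·1 = 14.6 L/s.

Q ≈ 14.6 L/s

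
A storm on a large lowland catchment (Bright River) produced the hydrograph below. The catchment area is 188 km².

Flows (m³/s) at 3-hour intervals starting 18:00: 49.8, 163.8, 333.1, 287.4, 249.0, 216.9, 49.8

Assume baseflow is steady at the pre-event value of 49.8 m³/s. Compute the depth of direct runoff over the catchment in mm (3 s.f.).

d ≈ 57.5 mm

Direct runoff: 0.0, 114.0, 283.3, 237.6, 199.2, 167.1, 0.0 m³/s; ΣQ_DR = 1001 m³/s.
V = ΣQ_DR · Δt = 1001 × 10800 s = 1.081 × 10^7 m³.
Over A = 188 km², depth = V / A = 57.5 mm.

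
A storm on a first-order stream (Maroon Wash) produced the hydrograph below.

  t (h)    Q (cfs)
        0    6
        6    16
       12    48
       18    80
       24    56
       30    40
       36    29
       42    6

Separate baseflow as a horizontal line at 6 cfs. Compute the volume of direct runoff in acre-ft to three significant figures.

V ≈ 116 acre-ft

Direct-runoff ordinates (Q − Q_b): 0.0, 10.0, 42.0, 74.0, 50.0, 34.0, 23.0, 0.0 cfs.
ΣQ_DR = 233.0 cfs.
With Δt = 6 h = 21600 s, V = ΣQ_DR · Δt = 233.0 × 21600 = 5.03 × 10^6 ft³ = 116 acre-ft.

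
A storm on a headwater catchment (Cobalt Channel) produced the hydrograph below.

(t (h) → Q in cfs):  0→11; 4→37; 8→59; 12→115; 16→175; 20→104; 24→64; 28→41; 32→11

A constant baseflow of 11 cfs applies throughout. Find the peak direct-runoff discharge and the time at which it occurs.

Subtracting baseflow gives direct-runoff ordinates: 0.0, 26.0, 48.0, 104.0, 164.0, 93.0, 53.0, 30.0, 0.0 cfs.
The maximum is 164.0 cfs, occurring at the reading for t = 16 h.

Q_p = 164.0 cfs at t = 16 h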